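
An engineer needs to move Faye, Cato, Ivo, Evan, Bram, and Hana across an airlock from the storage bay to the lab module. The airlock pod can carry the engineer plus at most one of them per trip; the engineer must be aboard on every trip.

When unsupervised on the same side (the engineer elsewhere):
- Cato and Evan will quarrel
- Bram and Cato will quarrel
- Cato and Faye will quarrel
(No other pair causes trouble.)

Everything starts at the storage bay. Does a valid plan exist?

No

Following every safe sequence of crossings from the start, the most of the 6 that can be at the lab module as the airlock pod arrives there on crossings 1, 3, 5, 7 is 1, 2, 3, 4 respectively; the best ever achieved is 4 of 6.
From crossing 9 on, no configuration arises that was not already reachable earlier: only 36 distinct safe configurations (who is on which side, and where the airlock pod is) can ever be reached, none of them has everyone across, and every continuation just revisits them. So no valid plan exists.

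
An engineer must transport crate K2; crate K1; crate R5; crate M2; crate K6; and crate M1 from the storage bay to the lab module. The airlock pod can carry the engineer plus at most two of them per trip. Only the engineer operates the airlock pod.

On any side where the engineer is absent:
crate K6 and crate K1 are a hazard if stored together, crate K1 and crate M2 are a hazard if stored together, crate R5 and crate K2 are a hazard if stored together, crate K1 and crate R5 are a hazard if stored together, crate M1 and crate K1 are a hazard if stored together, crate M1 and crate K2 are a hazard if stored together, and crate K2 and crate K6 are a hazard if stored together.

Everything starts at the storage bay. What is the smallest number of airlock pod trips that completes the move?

7

Counting alone: the engineer can take at most 2 across per trip to the lab module, so moving all 6 needs at least 3 loaded trips out, with a return between consecutive ones — at least 5 crossings.
The safety rule pushes this higher. Following every safe sequence of crossings, the most of the 6 that can be at the lab module as the airlock pod arrives there on crossing 5 is 4 — never all 6.
So no plan with fewer than 7 crossings exists, and this one achieves 7:
1. Engineer goes to the lab module with crate K1 and crate K2.  [the storage bay: crate K6, crate M1, crate M2, crate R5 | the lab module: crate K1, crate K2]
2. Engineer goes back to the storage bay alone.  [the storage bay: crate K6, crate M1, crate M2, crate R5 | the lab module: crate K1, crate K2]
3. Engineer goes to the lab module with crate M2 and crate R5.  [the storage bay: crate K6, crate M1 | the lab module: crate K1, crate K2, crate M2, crate R5]
4. Engineer goes back to the storage bay with crate K1 and crate K2.  [the storage bay: crate K1, crate K2, crate K6, crate M1 | the lab module: crate M2, crate R5]
5. Engineer goes to the lab module with crate K6 and crate M1.  [the storage bay: crate K1, crate K2 | the lab module: crate K6, crate M1, crate M2, crate R5]
6. Engineer goes back to the storage bay alone.  [the storage bay: crate K1, crate K2 | the lab module: crate K6, crate M1, crate M2, crate R5]
7. Engineer goes to the lab module with crate K1 and crate K2.  [the storage bay: — | the lab module: crate K1, crate K2, crate K6, crate M1, crate M2, crate R5]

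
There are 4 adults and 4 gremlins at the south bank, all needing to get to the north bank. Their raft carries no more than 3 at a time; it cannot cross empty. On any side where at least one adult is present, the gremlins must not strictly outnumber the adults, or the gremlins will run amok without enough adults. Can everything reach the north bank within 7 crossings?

Counting alone: each trip to the north bank takes at most 3 across and each return brings at least 1 back, so after t trips out (and t−1 returns) at most 3t − (t−1) of the 8 are across; that first reaches 8 at t = 4, so at least 7 crossings are needed.
The safety rule pushes this higher. Following every safe sequence of crossings, the most of the 8 that can be at the north bank as the raft arrives there on crossing 7 is 7 — never all 8.
So the move cannot be finished within 7 crossings. (The shortest complete plan takes 9:)
1. 2 gremlins → the north bank.  (the south bank: 4A 2G; the north bank: 0A 2G)
2. 1 gremlin ← the south bank.  (the south bank: 4A 3G; the north bank: 0A 1G)
3. 3 gremlins → the north bank.  (the south bank: 4A 0G; the north bank: 0A 4G)
4. 1 gremlin ← the south bank.  (the south bank: 4A 1G; the north bank: 0A 3G)
5. 3 adults → the north bank.  (the south bank: 1A 1G; the north bank: 3A 3G)
6. 1 adult and 1 gremlin ← the south bank.  (the south bank: 2A 2G; the north bank: 2A 2G)
7. 2 adults → the north bank.  (the south bank: 0A 2G; the north bank: 4A 2G)
8. 1 gremlin ← the south bank.  (the south bank: 0A 3G; the north bank: 4A 1G)
9. 3 gremlins → the north bank.  (the south bank: 0A 0G; the north bank: 4A 4G)

No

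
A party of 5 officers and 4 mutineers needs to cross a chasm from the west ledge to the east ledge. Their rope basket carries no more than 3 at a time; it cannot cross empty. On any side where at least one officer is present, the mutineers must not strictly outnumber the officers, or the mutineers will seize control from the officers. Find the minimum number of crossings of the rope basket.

7

Counting alone: each trip to the east ledge takes at most 3 across and each return brings at least 1 back, so after t trips out (and t−1 returns) at most 3t − (t−1) of the 9 are across; that first reaches 9 at t = 4, so at least 7 crossings are needed.
The plan below uses exactly 7 crossings, so it is optimal:
1. 3 mutineers → the east ledge.  (the west ledge: 5O 1M; the east ledge: 0O 3M)
2. 1 mutineer ← the west ledge.  (the west ledge: 5O 2M; the east ledge: 0O 2M)
3. 3 officers → the east ledge.  (the west ledge: 2O 2M; the east ledge: 3O 2M)
4. 1 officer ← the west ledge.  (the west ledge: 3O 2M; the east ledge: 2O 2M)
5. 2 officers and 1 mutineer → the east ledge.  (the west ledge: 1O 1M; the east ledge: 4O 3M)
6. 1 officer ← the west ledge.  (the west ledge: 2O 1M; the east ledge: 3O 3M)
7. 2 officers and 1 mutineer → the east ledge.  (the west ledge: 0O 0M; the east ledge: 5O 4M)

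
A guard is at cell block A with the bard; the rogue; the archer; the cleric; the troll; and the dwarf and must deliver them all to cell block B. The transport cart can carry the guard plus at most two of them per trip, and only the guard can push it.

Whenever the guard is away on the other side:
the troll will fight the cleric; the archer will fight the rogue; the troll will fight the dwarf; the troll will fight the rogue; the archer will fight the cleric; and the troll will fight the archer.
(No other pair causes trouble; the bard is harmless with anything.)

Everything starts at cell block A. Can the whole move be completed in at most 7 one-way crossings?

Counting alone: the guard can take at most 2 across per trip to cell block B, so moving all 6 needs at least 3 loaded trips out, with a return between consecutive ones — at least 5 crossings.
The safety rule pushes this higher. Following every safe sequence of crossings, the most of the 6 that can be at cell block B as the transport cart arrives there on crossings 5, 7 is 4, 5 respectively — never all 6.
So the move cannot be finished within 7 crossings. (The shortest complete plan takes 9:)
1. Guard goes to cell block B with the archer and the troll.
2. Guard goes back to cell block A with the archer.
3. Guard goes to cell block B with the archer and the bard.
4. Guard goes back to cell block A with the archer.
5. Guard goes to cell block B with the cleric and the rogue.
6. Guard goes back to cell block A with the troll.
7. Guard goes to cell block B with the archer and the dwarf.
8. Guard goes back to cell block A with the archer.
9. Guard goes to cell block B with the archer and the troll.

No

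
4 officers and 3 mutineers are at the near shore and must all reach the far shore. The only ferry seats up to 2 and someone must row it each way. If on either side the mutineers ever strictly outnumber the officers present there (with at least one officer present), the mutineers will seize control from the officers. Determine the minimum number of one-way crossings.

Counting alone: each trip to the far shore takes at most 2 across and each return brings at least 1 back, so after t trips out (and t−1 returns) at most 2t − (t−1) of the 7 are across; that first reaches 7 at t = 6, so at least 11 crossings are needed.
The plan below uses exactly 11 crossings, so it is optimal:
1. 2 mutineers → the far shore.  (the near shore: 4O 1M; the far shore: 0O 2M)
2. 1 mutineer ← the near shore.  (the near shore: 4O 2M; the far shore: 0O 1M)
3. 2 mutineers → the far shore.  (the near shore: 4O 0M; the far shore: 0O 3M)
4. 1 mutineer ← the near shore.  (the near shore: 4O 1M; the far shore: 0O 2M)
5. 2 officers → the far shore.  (the near shore: 2O 1M; the far shore: 2O 2M)
6. 1 mutineer ← the near shore.  (the near shore: 2O 2M; the far shore: 2O 1M)
7. 1 officer and 1 mutineer → the far shore.  (the near shore: 1O 1M; the far shore: 3O 2M)
8. 1 officer ← the near shore.  (the near shore: 2O 1M; the far shore: 2O 2M)
9. 1 officer and 1 mutineer → the far shore.  (the near shore: 1O 0M; the far shore: 3O 3M)
10. 1 mutineer ← the near shore.  (the near shore: 1O 1M; the far shore: 3O 2M)
11. 1 officer and 1 mutineer → the far shore.  (the near shore: 0O 0M; the far shore: 4O 3M)

11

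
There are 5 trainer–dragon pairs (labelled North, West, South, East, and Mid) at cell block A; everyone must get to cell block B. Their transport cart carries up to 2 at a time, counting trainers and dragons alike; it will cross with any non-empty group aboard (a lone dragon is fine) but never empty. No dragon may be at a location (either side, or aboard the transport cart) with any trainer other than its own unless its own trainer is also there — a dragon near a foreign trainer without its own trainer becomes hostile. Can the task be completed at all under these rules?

Following every safe sequence of crossings from the start, the most of the 10 that can be at cell block B as the transport cart arrives there on crossings 1, 3, 5, 7 is 2, 3, 4, 5 respectively; the best ever achieved is 5 of 10.
From crossing 9 on, no configuration arises that was not already reachable earlier: only 82 distinct safe configurations (who is on which side, and where the transport cart is) can ever be reached, none of them has everyone across, and every continuation just revisits them. So no valid plan exists.

No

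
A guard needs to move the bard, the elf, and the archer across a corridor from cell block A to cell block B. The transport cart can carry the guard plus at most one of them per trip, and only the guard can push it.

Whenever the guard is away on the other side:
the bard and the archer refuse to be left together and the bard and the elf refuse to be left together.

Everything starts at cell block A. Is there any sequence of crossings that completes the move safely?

1. Guard goes to cell block B with the bard.
2. Guard goes back to cell block A alone.
3. Guard goes to cell block B with the elf.
4. Guard goes back to cell block A with the bard.
5. Guard goes to cell block B with the archer.
6. Guard goes back to cell block A alone.
7. Guard goes to cell block B with the bard.

Yes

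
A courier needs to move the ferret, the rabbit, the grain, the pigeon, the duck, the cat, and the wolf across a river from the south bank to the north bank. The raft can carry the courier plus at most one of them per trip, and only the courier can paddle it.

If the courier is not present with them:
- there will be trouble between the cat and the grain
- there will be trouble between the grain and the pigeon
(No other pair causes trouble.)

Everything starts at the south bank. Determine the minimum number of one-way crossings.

15

Counting alone: the courier can take at most 1 across per trip to the north bank, so moving all 7 needs at least 7 loaded trips out, with a return between consecutive ones — at least 13 crossings.
The safety rule pushes this higher. Following every safe sequence of crossings, the most of the 7 that can be at the north bank as the raft arrives there on crossing 13 is 6 — never all 7.
So no plan with fewer than 15 crossings exists, and this one achieves 15:
1. Courier goes to the north bank with the grain.
2. Courier goes back to the south bank alone.
3. Courier goes to the north bank with the ferret.
4. Courier goes back to the south bank alone.
5. Courier goes to the north bank with the rabbit.
6. Courier goes back to the south bank alone.
7. Courier goes to the north bank with the pigeon.
8. Courier goes back to the south bank with the grain.
9. Courier goes to the north bank with the cat.
10. Courier goes back to the south bank alone.
11. Courier goes to the north bank with the duck.
12. Courier goes back to the south bank alone.
13. Courier goes to the north bank with the wolf.
14. Courier goes back to the south bank alone.
15. Courier goes to the north bank with the grain.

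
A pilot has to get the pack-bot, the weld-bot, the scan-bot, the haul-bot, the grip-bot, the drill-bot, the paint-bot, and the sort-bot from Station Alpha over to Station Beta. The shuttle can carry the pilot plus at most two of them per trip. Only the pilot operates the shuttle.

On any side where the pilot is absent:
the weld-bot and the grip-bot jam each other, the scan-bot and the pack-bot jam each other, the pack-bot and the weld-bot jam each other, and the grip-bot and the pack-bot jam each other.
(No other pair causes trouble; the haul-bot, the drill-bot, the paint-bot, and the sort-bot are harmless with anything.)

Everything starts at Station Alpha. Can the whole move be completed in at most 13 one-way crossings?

Yes

Yes — this plan uses 13 crossings (≤ 13):
1. Pilot goes to Station Beta with the pack-bot and the weld-bot.  [Station Alpha: the drill-bot, the grip-bot, the haul-bot, the paint-bot, the scan-bot, the sort-bot | Station Beta: the pack-bot, the weld-bot]
2. Pilot goes back to Station Alpha with the pack-bot.  [Station Alpha: the drill-bot, the grip-bot, the haul-bot, the pack-bot, the paint-bot, the scan-bot, the sort-bot | Station Beta: the weld-bot]
3. Pilot goes to Station Beta with the pack-bot and the scan-bot.  [Station Alpha: the drill-bot, the grip-bot, the haul-bot, the paint-bot, the sort-bot | Station Beta: the pack-bot, the scan-bot, the weld-bot]
4. Pilot goes back to Station Alpha with the pack-bot.  [Station Alpha: the drill-bot, the grip-bot, the haul-bot, the pack-bot, the paint-bot, the sort-bot | Station Beta: the scan-bot, the weld-bot]
5. Pilot goes to Station Beta with the haul-bot and the pack-bot.  [Station Alpha: the drill-bot, the grip-bot, the paint-bot, the sort-bot | Station Beta: the haul-bot, the pack-bot, the scan-bot, the weld-bot]
6. Pilot goes back to Station Alpha with the pack-bot.  [Station Alpha: the drill-bot, the grip-bot, the pack-bot, the paint-bot, the sort-bot | Station Beta: the haul-bot, the scan-bot, the weld-bot]
7. Pilot goes to Station Beta with the drill-bot and the pack-bot.  [Station Alpha: the grip-bot, the paint-bot, the sort-bot | Station Beta: the drill-bot, the haul-bot, the pack-bot, the scan-bot, the weld-bot]
8. Pilot goes back to Station Alpha with the pack-bot.  [Station Alpha: the grip-bot, the pack-bot, the paint-bot, the sort-bot | Station Beta: the drill-bot, the haul-bot, the scan-bot, the weld-bot]
9. Pilot goes to Station Beta with the pack-bot and the paint-bot.  [Station Alpha: the grip-bot, the sort-bot | Station Beta: the drill-bot, the haul-bot, the pack-bot, the paint-bot, the scan-bot, the weld-bot]
10. Pilot goes back to Station Alpha with the pack-bot.  [Station Alpha: the grip-bot, the pack-bot, the sort-bot | Station Beta: the drill-bot, the haul-bot, the paint-bot, the scan-bot, the weld-bot]
11. Pilot goes to Station Beta with the pack-bot and the sort-bot.  [Station Alpha: the grip-bot | Station Beta: the drill-bot, the haul-bot, the pack-bot, the paint-bot, the scan-bot, the sort-bot, the weld-bot]
12. Pilot goes back to Station Alpha with the pack-bot.  [Station Alpha: the grip-bot, the pack-bot | Station Beta: the drill-bot, the haul-bot, the paint-bot, the scan-bot, the sort-bot, the weld-bot]
13. Pilot goes to Station Beta with the grip-bot and the pack-bot.  [Station Alpha: — | Station Beta: the drill-bot, the grip-bot, the haul-bot, the pack-bot, the paint-bot, the scan-bot, the sort-bot, the weld-bot]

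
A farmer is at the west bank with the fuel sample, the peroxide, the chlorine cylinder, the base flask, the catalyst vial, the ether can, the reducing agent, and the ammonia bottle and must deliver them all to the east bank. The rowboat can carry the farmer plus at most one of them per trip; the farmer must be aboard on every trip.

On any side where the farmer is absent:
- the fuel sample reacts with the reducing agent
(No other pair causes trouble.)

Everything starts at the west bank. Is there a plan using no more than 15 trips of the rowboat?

Yes

Yes — this plan uses 15 crossings (≤ 15):
1. Farmer goes to the east bank with the fuel sample.  [the west bank: the ammonia bottle, the base flask, the catalyst vial, the chlorine cylinder, the ether can, the peroxide, the reducing agent | the east bank: the fuel sample]
2. Farmer goes back to the west bank alone.  [the west bank: the ammonia bottle, the base flask, the catalyst vial, the chlorine cylinder, the ether can, the peroxide, the reducing agent | the east bank: the fuel sample]
3. Farmer goes to the east bank with the peroxide.  [the west bank: the ammonia bottle, the base flask, the catalyst vial, the chlorine cylinder, the ether can, the reducing agent | the east bank: the fuel sample, the peroxide]
4. Farmer goes back to the west bank alone.  [the west bank: the ammonia bottle, the base flask, the catalyst vial, the chlorine cylinder, the ether can, the reducing agent | the east bank: the fuel sample, the peroxide]
5. Farmer goes to the east bank with the chlorine cylinder.  [the west bank: the ammonia bottle, the base flask, the catalyst vial, the ether can, the reducing agent | the east bank: the chlorine cylinder, the fuel sample, the peroxide]
6. Farmer goes back to the west bank alone.  [the west bank: the ammonia bottle, the base flask, the catalyst vial, the ether can, the reducing agent | the east bank: the chlorine cylinder, the fuel sample, the peroxide]
7. Farmer goes to the east bank with the base flask.  [the west bank: the ammonia bottle, the catalyst vial, the ether can, the reducing agent | the east bank: the base flask, the chlorine cylinder, the fuel sample, the peroxide]
8. Farmer goes back to the west bank alone.  [the west bank: the ammonia bottle, the catalyst vial, the ether can, the reducing agent | the east bank: the base flask, the chlorine cylinder, the fuel sample, the peroxide]
9. Farmer goes to the east bank with the catalyst vial.  [the west bank: the ammonia bottle, the ether can, the reducing agent | the east bank: the base flask, the catalyst vial, the chlorine cylinder, the fuel sample, the peroxide]
10. Farmer goes back to the west bank alone.  [the west bank: the ammonia bottle, the ether can, the reducing agent | the east bank: the base flask, the catalyst vial, the chlorine cylinder, the fuel sample, the peroxide]
11. Farmer goes to the east bank with the ether can.  [the west bank: the ammonia bottle, the reducing agent | the east bank: the base flask, the catalyst vial, the chlorine cylinder, the ether can, the fuel sample, the peroxide]
12. Farmer goes back to the west bank alone.  [the west bank: the ammonia bottle, the reducing agent | the east bank: the base flask, the catalyst vial, the chlorine cylinder, the ether can, the fuel sample, the peroxide]
13. Farmer goes to the east bank with the ammonia bottle.  [the west bank: the reducing agent | the east bank: the ammonia bottle, the base flask, the catalyst vial, the chlorine cylinder, the ether can, the fuel sample, the peroxide]
14. Farmer goes back to the west bank alone.  [the west bank: the reducing agent | the east bank: the ammonia bottle, the base flask, the catalyst vial, the chlorine cylinder, the ether can, the fuel sample, the peroxide]
15. Farmer goes to the east bank with the reducing agent.  [the west bank: — | the east bank: the ammonia bottle, the base flask, the catalyst vial, the chlorine cylinder, the ether can, the fuel sample, the peroxide, the reducing agent]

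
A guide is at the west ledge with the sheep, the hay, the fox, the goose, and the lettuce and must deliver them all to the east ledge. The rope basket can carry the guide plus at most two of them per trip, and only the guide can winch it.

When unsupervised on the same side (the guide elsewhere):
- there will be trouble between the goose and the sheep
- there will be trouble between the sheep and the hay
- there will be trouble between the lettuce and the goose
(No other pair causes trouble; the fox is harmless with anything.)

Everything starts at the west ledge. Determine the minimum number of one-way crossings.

5

Counting alone: the guide can take at most 2 across per trip to the east ledge, so moving all 5 needs at least 3 loaded trips out, with a return between consecutive ones — at least 5 crossings.
The plan below uses exactly 5 crossings, so it is optimal:
1. Guide goes to the east ledge with the goose and the sheep.  [the west ledge: the fox, the hay, the lettuce | the east ledge: the goose, the sheep]
2. Guide goes back to the west ledge with the sheep.  [the west ledge: the fox, the hay, the lettuce, the sheep | the east ledge: the goose]
3. Guide goes to the east ledge with the fox and the hay.  [the west ledge: the lettuce, the sheep | the east ledge: the fox, the goose, the hay]
4. Guide goes back to the west ledge alone.  [the west ledge: the lettuce, the sheep | the east ledge: the fox, the goose, the hay]
5. Guide goes to the east ledge with the lettuce and the sheep.  [the west ledge: — | the east ledge: the fox, the goose, the hay, the lettuce, the sheep]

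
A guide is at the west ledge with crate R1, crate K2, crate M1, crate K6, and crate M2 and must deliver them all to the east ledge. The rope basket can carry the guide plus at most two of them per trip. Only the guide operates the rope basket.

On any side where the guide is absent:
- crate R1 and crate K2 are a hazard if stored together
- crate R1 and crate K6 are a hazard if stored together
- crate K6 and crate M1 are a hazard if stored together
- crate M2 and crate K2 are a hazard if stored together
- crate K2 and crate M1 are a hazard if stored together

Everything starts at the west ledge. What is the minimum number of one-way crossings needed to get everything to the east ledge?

7

Counting alone: the guide can take at most 2 across per trip to the east ledge, so moving all 5 needs at least 3 loaded trips out, with a return between consecutive ones — at least 5 crossings.
The safety rule pushes this higher. Following every safe sequence of crossings, the most of the 5 that can be at the east ledge as the rope basket arrives there on crossing 5 is 4 — never all 5.
So no plan with fewer than 7 crossings exists, and this one achieves 7:
1. Guide goes to the east ledge with crate K2 and crate K6.  [the west ledge: crate M1, crate M2, crate R1 | the east ledge: crate K2, crate K6]
2. Guide goes back to the west ledge alone.  [the west ledge: crate M1, crate M2, crate R1 | the east ledge: crate K2, crate K6]
3. Guide goes to the east ledge with crate R1.  [the west ledge: crate M1, crate M2 | the east ledge: crate K2, crate K6, crate R1]
4. Guide goes back to the west ledge with crate K2 and crate K6.  [the west ledge: crate K2, crate K6, crate M1, crate M2 | the east ledge: crate R1]
5. Guide goes to the east ledge with crate M1 and crate M2.  [the west ledge: crate K2, crate K6 | the east ledge: crate M1, crate M2, crate R1]
6. Guide goes back to the west ledge alone.  [the west ledge: crate K2, crate K6 | the east ledge: crate M1, crate M2, crate R1]
7. Guide goes to the east ledge with crate K2 and crate K6.  [the west ledge: — | the east ledge: crate K2, crate K6, crate M1, crate M2, crate R1]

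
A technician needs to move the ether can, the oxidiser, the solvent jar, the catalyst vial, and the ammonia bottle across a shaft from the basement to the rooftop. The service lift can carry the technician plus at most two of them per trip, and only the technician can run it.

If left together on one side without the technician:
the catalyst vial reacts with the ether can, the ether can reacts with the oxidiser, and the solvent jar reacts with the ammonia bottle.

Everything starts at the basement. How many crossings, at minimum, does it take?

5

Counting alone: the technician can take at most 2 across per trip to the rooftop, so moving all 5 needs at least 3 loaded trips out, with a return between consecutive ones — at least 5 crossings.
The plan below uses exactly 5 crossings, so it is optimal:
1. Technician goes to the rooftop with the ether can and the solvent jar.
2. Technician goes back to the basement alone.
3. Technician goes to the rooftop with the catalyst vial and the oxidiser.
4. Technician goes back to the basement with the ether can.
5. Technician goes to the rooftop with the ammonia bottle and the ether can.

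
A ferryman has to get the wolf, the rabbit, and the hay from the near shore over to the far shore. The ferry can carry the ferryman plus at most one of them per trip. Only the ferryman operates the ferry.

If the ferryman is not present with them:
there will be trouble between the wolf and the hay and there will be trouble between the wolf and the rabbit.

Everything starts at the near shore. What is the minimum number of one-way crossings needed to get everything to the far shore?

7

Counting alone: the ferryman can take at most 1 across per trip to the far shore, so moving all 3 needs at least 3 loaded trips out, with a return between consecutive ones — at least 5 crossings.
The safety rule pushes this higher. Following every safe sequence of crossings, the most of the 3 that can be at the far shore as the ferry arrives there on crossing 5 is 2 — never all 3.
So no plan with fewer than 7 crossings exists, and this one achieves 7:
1. Ferryman goes to the far shore with the wolf.  [the near shore: the hay, the rabbit | the far shore: the wolf]
2. Ferryman goes back to the near shore alone.  [the near shore: the hay, the rabbit | the far shore: the wolf]
3. Ferryman goes to the far shore with the rabbit.  [the near shore: the hay | the far shore: the rabbit, the wolf]
4. Ferryman goes back to the near shore with the wolf.  [the near shore: the hay, the wolf | the far shore: the rabbit]
5. Ferryman goes to the far shore with the hay.  [the near shore: the wolf | the far shore: the hay, the rabbit]
6. Ferryman goes back to the near shore alone.  [the near shore: the wolf | the far shore: the hay, the rabbit]
7. Ferryman goes to the far shore with the wolf.  [the near shore: — | the far shore: the hay, the rabbit, the wolf]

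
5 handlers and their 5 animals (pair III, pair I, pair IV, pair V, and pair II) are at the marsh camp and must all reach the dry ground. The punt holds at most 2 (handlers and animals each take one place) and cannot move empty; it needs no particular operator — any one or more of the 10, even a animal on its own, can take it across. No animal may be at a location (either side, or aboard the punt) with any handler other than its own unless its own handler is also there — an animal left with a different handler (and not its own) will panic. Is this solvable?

Following every safe sequence of crossings from the start, the most of the 10 that can be at the dry ground as the punt arrives there on crossings 1, 3, 5, 7 is 2, 3, 4, 5 respectively; the best ever achieved is 5 of 10.
From crossing 9 on, no configuration arises that was not already reachable earlier: only 82 distinct safe configurations (who is on which side, and where the punt is) can ever be reached, none of them has everyone across, and every continuation just revisits them. So no valid plan exists.

No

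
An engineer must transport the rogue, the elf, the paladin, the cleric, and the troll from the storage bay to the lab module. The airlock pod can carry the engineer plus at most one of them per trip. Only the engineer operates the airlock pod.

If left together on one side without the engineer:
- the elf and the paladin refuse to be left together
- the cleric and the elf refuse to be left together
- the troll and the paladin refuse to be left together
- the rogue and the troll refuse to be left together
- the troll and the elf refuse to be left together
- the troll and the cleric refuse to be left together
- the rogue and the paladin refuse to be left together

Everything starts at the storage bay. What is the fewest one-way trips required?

Whatever the first load, the items left behind include a forbidden pair without the engineer. No opening move is safe, so no plan exists.

impossible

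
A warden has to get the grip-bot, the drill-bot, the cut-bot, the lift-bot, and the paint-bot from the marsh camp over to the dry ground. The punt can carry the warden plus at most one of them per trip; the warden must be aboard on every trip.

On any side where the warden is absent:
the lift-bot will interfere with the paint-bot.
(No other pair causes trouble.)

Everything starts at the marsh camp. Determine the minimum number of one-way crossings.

9

Counting alone: the warden can take at most 1 across per trip to the dry ground, so moving all 5 needs at least 5 loaded trips out, with a return between consecutive ones — at least 9 crossings.
The plan below uses exactly 9 crossings, so it is optimal:
1. Warden goes to the dry ground with the lift-bot.
2. Warden goes back to the marsh camp alone.
3. Warden goes to the dry ground with the grip-bot.
4. Warden goes back to the marsh camp alone.
5. Warden goes to the dry ground with the drill-bot.
6. Warden goes back to the marsh camp alone.
7. Warden goes to the dry ground with the cut-bot.
8. Warden goes back to the marsh camp alone.
9. Warden goes to the dry ground with the paint-bot.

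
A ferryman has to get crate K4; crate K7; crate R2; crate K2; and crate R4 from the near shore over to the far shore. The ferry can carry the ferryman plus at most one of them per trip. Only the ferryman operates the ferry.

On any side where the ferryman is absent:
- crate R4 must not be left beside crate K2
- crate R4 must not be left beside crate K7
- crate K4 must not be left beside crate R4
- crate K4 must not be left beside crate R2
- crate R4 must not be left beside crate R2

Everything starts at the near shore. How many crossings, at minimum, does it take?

Whatever the first load, the items left behind include a forbidden pair without the ferryman. No opening move is safe, so no plan exists.

impossible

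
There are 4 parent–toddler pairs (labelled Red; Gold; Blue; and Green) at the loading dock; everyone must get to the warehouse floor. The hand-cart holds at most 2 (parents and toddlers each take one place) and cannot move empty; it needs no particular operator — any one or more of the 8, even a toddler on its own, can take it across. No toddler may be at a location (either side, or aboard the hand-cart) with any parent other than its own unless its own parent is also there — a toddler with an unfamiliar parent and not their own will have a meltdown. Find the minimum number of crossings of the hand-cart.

impossible

Following every safe sequence of crossings from the start, the most of the 8 that can be at the warehouse floor as the hand-cart arrives there on crossings 1, 3, 5 is 2, 3, 4 respectively; the best ever achieved is 4 of 8.
From crossing 7 on, no configuration arises that was not already reachable earlier: only 44 distinct safe configurations (who is on which side, and where the hand-cart is) can ever be reached, none of them has everyone across, and every continuation just revisits them. So no valid plan exists.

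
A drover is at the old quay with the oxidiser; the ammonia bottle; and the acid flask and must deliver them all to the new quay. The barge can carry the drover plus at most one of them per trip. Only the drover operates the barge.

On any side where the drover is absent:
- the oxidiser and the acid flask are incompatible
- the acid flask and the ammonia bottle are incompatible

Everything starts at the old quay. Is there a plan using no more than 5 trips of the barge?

Counting alone: the drover can take at most 1 across per trip to the new quay, so moving all 3 needs at least 3 loaded trips out, with a return between consecutive ones — at least 5 crossings.
The safety rule pushes this higher. Following every safe sequence of crossings, the most of the 3 that can be at the new quay as the barge arrives there on crossing 5 is 2 — never all 3.
So the move cannot be finished within 5 crossings. (The shortest complete plan takes 7:)
1. Drover goes to the new quay with the acid flask.
2. Drover goes back to the old quay alone.
3. Drover goes to the new quay with the oxidiser.
4. Drover goes back to the old quay with the acid flask.
5. Drover goes to the new quay with the ammonia bottle.
6. Drover goes back to the old quay alone.
7. Drover goes to the new quay with the acid flask.

No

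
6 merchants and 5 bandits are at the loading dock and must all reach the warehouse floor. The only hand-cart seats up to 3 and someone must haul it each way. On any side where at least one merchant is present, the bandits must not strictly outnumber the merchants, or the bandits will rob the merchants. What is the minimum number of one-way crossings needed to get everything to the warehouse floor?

Counting alone: each trip to the warehouse floor takes at most 3 across and each return brings at least 1 back, so after t trips out (and t−1 returns) at most 3t − (t−1) of the 11 are across; that first reaches 11 at t = 5, so at least 9 crossings are needed.
The plan below uses exactly 9 crossings, so it is optimal:
1. 3 bandits → the warehouse floor.  (the loading dock: 6M 2B; the warehouse floor: 0M 3B)
2. 1 bandit ← the loading dock.  (the loading dock: 6M 3B; the warehouse floor: 0M 2B)
3. 3 merchants → the warehouse floor.  (the loading dock: 3M 3B; the warehouse floor: 3M 2B)
4. 1 merchant ← the loading dock.  (the loading dock: 4M 3B; the warehouse floor: 2M 2B)
5. 2 merchants and 1 bandit → the warehouse floor.  (the loading dock: 2M 2B; the warehouse floor: 4M 3B)
6. 1 merchant ← the loading dock.  (the loading dock: 3M 2B; the warehouse floor: 3M 3B)
7. 2 merchants and 1 bandit → the warehouse floor.  (the loading dock: 1M 1B; the warehouse floor: 5M 4B)
8. 1 merchant ← the loading dock.  (the loading dock: 2M 1B; the warehouse floor: 4M 4B)
9. 2 merchants and 1 bandit → the warehouse floor.  (the loading dock: 0M 0B; the warehouse floor: 6M 5B)

9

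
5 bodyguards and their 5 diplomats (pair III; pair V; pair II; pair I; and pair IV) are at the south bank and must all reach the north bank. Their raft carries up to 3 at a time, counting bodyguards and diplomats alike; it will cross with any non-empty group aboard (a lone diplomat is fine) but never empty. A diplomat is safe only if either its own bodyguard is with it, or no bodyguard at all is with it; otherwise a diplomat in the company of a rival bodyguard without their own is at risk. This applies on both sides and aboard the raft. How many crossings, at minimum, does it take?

Counting alone: each trip to the north bank takes at most 3 across and each return brings at least 1 back, so after t trips out (and t−1 returns) at most 3t − (t−1) of the 10 are across; that first reaches 10 at t = 5, so at least 9 crossings are needed.
The safety rule pushes this higher. Following every safe sequence of crossings, the most of the 10 that can be at the north bank as the raft arrives there on crossing 9 is 9 — never all 10.
So no plan with fewer than 11 crossings exists, and this one achieves 11:
1. bodyguard III and diplomat III cross → the north bank.
2. bodyguard III crosses ← the south bank.
3. diplomat I, diplomat II, and diplomat V cross → the north bank.
4. diplomat III crosses ← the south bank.
5. bodyguard I, bodyguard II, and bodyguard V cross → the north bank.
6. bodyguard V and diplomat V cross ← the south bank.
7. bodyguard III, bodyguard IV, and bodyguard V cross → the north bank.
8. diplomat II crosses ← the south bank.
9. diplomat III and diplomat V cross → the north bank.
10. diplomat III crosses ← the south bank.
11. diplomat II, diplomat III, and diplomat IV cross → the north bank.

11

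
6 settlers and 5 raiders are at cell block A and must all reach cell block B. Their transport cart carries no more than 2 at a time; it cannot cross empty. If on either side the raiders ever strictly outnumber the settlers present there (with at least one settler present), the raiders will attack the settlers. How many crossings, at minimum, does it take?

Counting alone: each trip to cell block B takes at most 2 across and each return brings at least 1 back, so after t trips out (and t−1 returns) at most 2t − (t−1) of the 11 are across; that first reaches 11 at t = 10, so at least 19 crossings are needed.
The plan below uses exactly 19 crossings, so it is optimal:
1. 2 raiders → cell block B.  (cell block A: 6S 3R; cell block B: 0S 2R)
2. 1 raider ← cell block A.  (cell block A: 6S 4R; cell block B: 0S 1R)
3. 2 raiders → cell block B.  (cell block A: 6S 2R; cell block B: 0S 3R)
4. 1 raider ← cell block A.  (cell block A: 6S 3R; cell block B: 0S 2R)
5. 2 settlers → cell block B.  (cell block A: 4S 3R; cell block B: 2S 2R)
6. 1 raider ← cell block A.  (cell block A: 4S 4R; cell block B: 2S 1R)
7. 1 settler and 1 raider → cell block B.  (cell block A: 3S 3R; cell block B: 3S 2R)
8. 1 settler ← cell block A.  (cell block A: 4S 3R; cell block B: 2S 2R)
9. 1 settler and 1 raider → cell block B.  (cell block A: 3S 2R; cell block B: 3S 3R)
10. 1 raider ← cell block A.  (cell block A: 3S 3R; cell block B: 3S 2R)
11. 1 settler and 1 raider → cell block B.  (cell block A: 2S 2R; cell block B: 4S 3R)
12. 1 settler ← cell block A.  (cell block A: 3S 2R; cell block B: 3S 3R)
13. 1 settler and 1 raider → cell block B.  (cell block A: 2S 1R; cell block B: 4S 4R)
14. 1 raider ← cell block A.  (cell block A: 2S 2R; cell block B: 4S 3R)
15. 1 settler and 1 raider → cell block B.  (cell block A: 1S 1R; cell block B: 5S 4R)
16. 1 settler ← cell block A.  (cell block A: 2S 1R; cell block B: 4S 4R)
17. 1 settler and 1 raider → cell block B.  (cell block A: 1S 0R; cell block B: 5S 5R)
18. 1 raider ← cell block A.  (cell block A: 1S 1R; cell block B: 5S 4R)
19. 1 settler and 1 raider → cell block B.  (cell block A: 0S 0R; cell block B: 6S 5R)

19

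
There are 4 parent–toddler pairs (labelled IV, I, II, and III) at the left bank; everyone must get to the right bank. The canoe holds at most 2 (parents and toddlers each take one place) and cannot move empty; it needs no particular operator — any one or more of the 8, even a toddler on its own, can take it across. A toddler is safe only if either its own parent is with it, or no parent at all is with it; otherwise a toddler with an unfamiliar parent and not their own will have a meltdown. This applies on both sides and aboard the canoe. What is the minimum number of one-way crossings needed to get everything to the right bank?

Following every safe sequence of crossings from the start, the most of the 8 that can be at the right bank as the canoe arrives there on crossings 1, 3, 5 is 2, 3, 4 respectively; the best ever achieved is 4 of 8.
From crossing 7 on, no configuration arises that was not already reachable earlier: only 44 distinct safe configurations (who is on which side, and where the canoe is) can ever be reached, none of them has everyone across, and every continuation just revisits them. So no valid plan exists.

impossible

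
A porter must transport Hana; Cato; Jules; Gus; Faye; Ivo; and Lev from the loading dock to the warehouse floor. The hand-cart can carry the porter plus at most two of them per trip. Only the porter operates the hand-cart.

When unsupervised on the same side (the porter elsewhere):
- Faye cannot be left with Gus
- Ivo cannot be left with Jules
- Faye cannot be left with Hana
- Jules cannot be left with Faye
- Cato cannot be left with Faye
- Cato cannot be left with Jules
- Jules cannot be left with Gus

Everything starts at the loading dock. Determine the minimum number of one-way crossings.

11

Counting alone: the porter can take at most 2 across per trip to the warehouse floor, so moving all 7 needs at least 4 loaded trips out, with a return between consecutive ones — at least 7 crossings.
The safety rule pushes this higher. Following every safe sequence of crossings, the most of the 7 that can be at the warehouse floor as the hand-cart arrives there on crossings 7, 9 is 5, 6 respectively — never all 7.
So no plan with fewer than 11 crossings exists, and this one achieves 11:
1. Porter goes to the warehouse floor with Faye and Jules.  [the loading dock: Cato, Gus, Hana, Ivo, Lev | the warehouse floor: Faye, Jules]
2. Porter goes back to the loading dock with Jules.  [the loading dock: Cato, Gus, Hana, Ivo, Jules, Lev | the warehouse floor: Faye]
3. Porter goes to the warehouse floor with Hana and Jules.  [the loading dock: Cato, Gus, Ivo, Lev | the warehouse floor: Faye, Hana, Jules]
4. Porter goes back to the loading dock with Faye.  [the loading dock: Cato, Faye, Gus, Ivo, Lev | the warehouse floor: Hana, Jules]
5. Porter goes to the warehouse floor with Cato and Gus.  [the loading dock: Faye, Ivo, Lev | the warehouse floor: Cato, Gus, Hana, Jules]
6. Porter goes back to the loading dock with Jules.  [the loading dock: Faye, Ivo, Jules, Lev | the warehouse floor: Cato, Gus, Hana]
7. Porter goes to the warehouse floor with Ivo and Jules.  [the loading dock: Faye, Lev | the warehouse floor: Cato, Gus, Hana, Ivo, Jules]
8. Porter goes back to the loading dock with Jules.  [the loading dock: Faye, Jules, Lev | the warehouse floor: Cato, Gus, Hana, Ivo]
9. Porter goes to the warehouse floor with Jules and Lev.  [the loading dock: Faye | the warehouse floor: Cato, Gus, Hana, Ivo, Jules, Lev]
10. Porter goes back to the loading dock with Jules.  [the loading dock: Faye, Jules | the warehouse floor: Cato, Gus, Hana, Ivo, Lev]
11. Porter goes to the warehouse floor with Faye and Jules.  [the loading dock: — | the warehouse floor: Cato, Faye, Gus, Hana, Ivo, Jules, Lev]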